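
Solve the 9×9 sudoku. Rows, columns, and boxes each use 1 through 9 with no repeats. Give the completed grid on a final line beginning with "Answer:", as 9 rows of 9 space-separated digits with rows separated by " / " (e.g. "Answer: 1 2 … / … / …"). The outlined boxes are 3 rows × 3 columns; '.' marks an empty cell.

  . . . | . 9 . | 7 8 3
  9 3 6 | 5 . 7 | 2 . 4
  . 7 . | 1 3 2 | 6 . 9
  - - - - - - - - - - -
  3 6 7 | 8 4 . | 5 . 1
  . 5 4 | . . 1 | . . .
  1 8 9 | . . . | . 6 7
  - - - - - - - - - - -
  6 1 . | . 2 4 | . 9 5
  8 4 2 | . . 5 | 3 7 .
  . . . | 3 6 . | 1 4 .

Step 1. [r5c4∈{2,6,7,9}] across row 5, 6 lands solely at r5c4 ⇒ r5c4=6.
Step 2. [r9c3∈{5}] r9c3 is down to just 5. So r9c3=5.
Step 3. [r5c1∈{2}] r5c1 has the single candidate 2. So r5c1=2.
Step 4. [r3c1∈{4,5}] in row 3, 4 fits only at r3c1. So r3c1=4.
Step 5. [r5c9∈{8}] r5c9's peers cover all but 8. So r5c9=8.
Step 6. [r9c2∈{9}] r9c2's peers cover all but 9 ⇒ r9c2=9.
Step 7. [r1c3∈{1}] r1c3's peers cover all but 1, so r1c3=1.
Step 8. [r7c7∈{8}] r7c7 has the single candidate 8. So r7c7=8.
Step 9. [r4c6∈{9}] r4c6's peers cover all but 9 ⇒ r4c6=9.
Step 10. [r2c8∈{1}] r2c8's peers cover all but 1, so r2c8=1.
Step 11. [r6c5∈{5}] r6c5 has the single candidate 5 ⇒ r6c5=5.
Step 12. [r8c9∈{6}] nothing but 6 survives at r8c9, so r8c9=6.
Step 13. [r1c6∈{6}] only 6 remains possible at r1c6. So r1c6=6.
Step 14. [r3c3∈{8}] r3c3's peers cover all but 8 ⇒ r3c3=8.
Step 15. [r8c4∈{9}] nothing but 9 survives at r8c4, so r8c4=9.
Step 16. [r7c3∈{3}] r7c3 has the single candidate 3, so r7c3=3.
Step 17. [r1c4∈{4}] only 4 remains possible at r1c4, so r1c4=4.
Step 18. [r2c5∈{8}] nothing but 8 survives at r2c5 ⇒ r2c5=8.
Step 19. [r5c5∈{7}] r5c5 is down to just 7. So r5c5=7.
Step 20. [r9c1∈{7}] r9c1's peers cover all but 7, so r9c1=7.
Step 21. [r4c8∈{2}] r4c8 is down to just 2 ⇒ r4c8=2.
Step 22. [r7c4∈{7}] r7c4's peers cover all but 7. So r7c4=7.
Step 23. [r9c6∈{8}] r9c6's peers cover all but 8, so r9c6=8.
Step 24. [r1c2∈{2}] r1c2 is down to just 2, so r1c2=2.
Step 25. [r6c4∈{2}] r6c4's peers cover all but 2 ⇒ r6c4=2.
Step 26. [r5c8∈{3}] only 3 remains possible at r5c8, so r5c8=3.
Step 27. [r6c7∈{4}] r6c7 is down to just 4 ⇒ r6c7=4.
Step 28. [r8c5∈{1}] nothing but 1 survives at r8c5, so r8c5=1.
Step 29. [r9c9∈{2}] nothing but 2 survives at r9c9, so r9c9=2.
Step 30. [r6c6∈{3}] nothing but 3 survives at r6c6, so r6c6=3.
Step 31. [r3c8∈{5}] r3c8 has the single candidate 5, so r3c8=5.
Step 32. [r1c1∈{5}] r1c1 is down to just 5. So r1c1=5.
Step 33. [r5c7∈{9}] nothing but 9 survives at r5c7 ⇒ r5c7=9.

Answer: 5 2 1 4 9 6 7 8 3 / 9 3 6 5 8 7 2 1 4 / 4 7 8 1 3 2 6 5 9 / 3 6 7 8 4 9 5 2 1 / 2 5 4 6 7 1 9 3 8 / 1 8 9 2 5 3 4 6 7 / 6 1 3 7 2 4 8 9 5 / 8 4 2 9 1 5 3 7 6 / 7 9 5 3 6 8 1 4 2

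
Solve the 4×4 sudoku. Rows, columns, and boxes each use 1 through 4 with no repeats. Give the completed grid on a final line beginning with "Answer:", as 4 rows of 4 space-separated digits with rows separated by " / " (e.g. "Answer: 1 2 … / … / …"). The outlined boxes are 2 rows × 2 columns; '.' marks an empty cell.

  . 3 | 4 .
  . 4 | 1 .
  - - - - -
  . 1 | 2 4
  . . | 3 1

Step 1. [r2c1∈{2}] r2c1 is down to just 2 ⇒ r2c1=2.
Step 2. [r4c1∈{4}] r4c1 has the single candidate 4 ⇒ r4c1=4.
Step 3. [r2c4∈{3}] r2c4 has the single candidate 3 ⇒ r2c4=3.
Step 4. [r4c2∈{2}] r4c2 is down to just 2 ⇒ r4c2=2.
Step 5. [r3c1∈{3}] r3c1's peers cover all but 3, so r3c1=3.
Step 6. [r1c1∈{1}] nothing but 1 survives at r1c1, so r1c1=1.
Step 7. [r1c4∈{2}] r1c4 has the single candidate 2, so r1c4=2.

Answer: 1 3 4 2 / 2 4 1 3 / 3 1 2 4 / 4 2 3 1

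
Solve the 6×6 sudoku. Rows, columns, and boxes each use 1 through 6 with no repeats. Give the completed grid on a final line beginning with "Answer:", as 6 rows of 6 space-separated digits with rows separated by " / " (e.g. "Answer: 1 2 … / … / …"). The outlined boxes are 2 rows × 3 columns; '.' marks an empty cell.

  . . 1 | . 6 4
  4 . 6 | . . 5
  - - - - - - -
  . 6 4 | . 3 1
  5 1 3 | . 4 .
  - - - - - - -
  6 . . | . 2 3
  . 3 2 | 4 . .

Step 1. [r2c2∈{2}] r2c2 has the single candidate 2 ⇒ r2c2=2.
Step 2. [r1c4∈{2,3}] across row 1, 2 lands solely at r1c4. So r1c4=2.
Step 3. [r5c4∈{1,5}] r5c4 is the only open cell in row 5 admitting 1 ⇒ r5c4=1.
Step 4. [r4c6∈{2,6}] in row 4, 2 fits only at r4c6. So r4c6=2.
Step 5. [r1c2∈{5}] r1c2's peers cover all but 5, so r1c2=5.
Step 6. [r2c5∈{1}] only 1 remains possible at r2c5 ⇒ r2c5=1.
Step 7. [r5c3∈{5}] only 5 remains possible at r5c3. So r5c3=5.
Step 8. [r6c5∈{5}] only 5 remains possible at r6c5 ⇒ r6c5=5.
Step 9. [r3c4∈{5}] nothing but 5 survives at r3c4, so r3c4=5.
Step 10. [r5c2∈{4}] r5c2 is down to just 4, so r5c2=4.
Step 11. [r6c6∈{6}] r6c6's peers cover all but 6. So r6c6=6.
Step 12. [r3c1∈{2}] nothing but 2 survives at r3c1, so r3c1=2.
Step 13. [r2c4∈{3}] r2c4's peers cover all but 3 ⇒ r2c4=3.
Step 14. [r4c4∈{6}] nothing but 6 survives at r4c4. So r4c4=6.
Step 15. [r1c1∈{3}] r1c1 has the single candidate 3. So r1c1=3.
Step 16. [r6c1∈{1}] r6c1's peers cover all but 1, so r6c1=1.

Answer: 3 5 1 2 6 4 / 4 2 6 3 1 5 / 2 6 4 5 3 1 / 5 1 3 6 4 2 / 6 4 5 1 2 3 / 1 3 2 4 5 6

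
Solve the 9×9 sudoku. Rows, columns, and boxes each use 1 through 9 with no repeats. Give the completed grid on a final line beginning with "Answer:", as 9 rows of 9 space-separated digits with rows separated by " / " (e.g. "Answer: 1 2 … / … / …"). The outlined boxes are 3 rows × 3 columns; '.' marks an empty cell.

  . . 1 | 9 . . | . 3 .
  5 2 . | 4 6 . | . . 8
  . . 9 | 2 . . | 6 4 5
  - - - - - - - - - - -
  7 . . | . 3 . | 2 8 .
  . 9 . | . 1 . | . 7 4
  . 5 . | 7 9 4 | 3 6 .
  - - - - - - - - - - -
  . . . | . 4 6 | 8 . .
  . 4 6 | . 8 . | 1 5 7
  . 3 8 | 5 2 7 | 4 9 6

Step 1. [r8c1∈{2,9}] in row 8, 2 fits only at r8c1, so r8c1=2.
Step 2. [r6c1∈{1,8}] in row 6, 8 fits only at r6c1, so r6c1=8.
Step 3. [r3c6∈{1,3,8}] r3c6 is the only open cell in row 3 admitting 1, so r3c6=1.
Step 4. [r7c4∈{1,3}] across col 4, 1 lands solely at r7c4. So r7c4=1.
Step 5. [r7c2∈{7}] nothing but 7 survives at r7c2 ⇒ r7c2=7.
Step 6. [r5c6∈{2,5,8}] col 6 places 2 nowhere but r5c6 ⇒ r5c6=2.
Step 7. [r2c3∈{3,7}] in col 3, 7 fits only at r2c3, so r2c3=7.
Step 8. [r4c4∈{6}] r4c4's peers cover all but 6, so r4c4=6.
Step 9. [r1c2∈{6,8}] r1c2 is the only open cell in col 2 admitting 6, so r1c2=6.
Step 10. [r1c5∈{5,7}] 5 has one home in col 5: r1c5 ⇒ r1c5=5.
Step 11. [r6c9∈{1}] only 1 remains possible at r6c9, so r6c9=1.
Step 12. [r2c6∈{3}] r2c6 has the single candidate 3, so r2c6=3.
Step 13. [r5c3∈{3}] r5c3's peers cover all but 3, so r5c3=3.
Step 14. [r1c9∈{2}] r1c9's peers cover all but 2 ⇒ r1c9=2.
Step 15. [r5c1∈{6}] nothing but 6 survives at r5c1 ⇒ r5c1=6.
Step 16. [r7c3∈{5}] nothing but 5 survives at r7c3, so r7c3=5.
Step 17. [r4c2∈{1}] r4c2 is down to just 1 ⇒ r4c2=1.
Step 18. [r3c5∈{7}] nothing but 7 survives at r3c5 ⇒ r3c5=7.
Step 19. [r7c1∈{9}] only 9 remains possible at r7c1, so r7c1=9.
Step 20. [r5c4∈{8}] r5c4's peers cover all but 8, so r5c4=8.
Step 21. [r5c7∈{5}] r5c7 is down to just 5. So r5c7=5.
Step 22. [r4c9∈{9}] r4c9 is down to just 9 ⇒ r4c9=9.
Step 23. [r7c8∈{2}] nothing but 2 survives at r7c8. So r7c8=2.
Step 24. [r1c7∈{7}] only 7 remains possible at r1c7. So r1c7=7.
Step 25. [r1c1∈{4}] r1c1's peers cover all but 4. So r1c1=4.
Step 26. [r4c3∈{4}] nothing but 4 survives at r4c3 ⇒ r4c3=4.
Step 27. [r6c3∈{2}] r6c3's peers cover all but 2, so r6c3=2.
Step 28. [r3c1∈{3}] r3c1's peers cover all but 3, so r3c1=3.
Step 29. [r7c9∈{3}] r7c9's peers cover all but 3 ⇒ r7c9=3.
Step 30. [r9c1∈{1}] only 1 remains possible at r9c1 ⇒ r9c1=1.
Step 31. [r4c6∈{5}] only 5 remains possible at r4c6. So r4c6=5.
Step 32. [r8c6∈{9}] only 9 remains possible at r8c6, so r8c6=9.
Step 33. [r2c7∈{9}] r2c7 has the single candidate 9 ⇒ r2c7=9.
Step 34. [r3c2∈{8}] r3c2 is down to just 8. So r3c2=8.
Step 35. [r2c8∈{1}] only 1 remains possible at r2c8, so r2c8=1.
Step 36. [r1c6∈{8}] only 8 remains possible at r1c6. So r1c6=8.
Step 37. [r8c4∈{3}] nothing but 3 survives at r8c4 ⇒ r8c4=3.

Answer: 4 6 1 9 5 8 7 3 2 / 5 2 7 4 6 3 9 1 8 / 3 8 9 2 7 1 6 4 5 / 7 1 4 6 3 5 2 8 9 / 6 9 3 8 1 2 5 7 4 / 8 5 2 7 9 4 3 6 1 / 9 7 5 1 4 6 8 2 3 / 2 4 6 3 8 9 1 5 7 / 1 3 8 5 2 7 4 9 6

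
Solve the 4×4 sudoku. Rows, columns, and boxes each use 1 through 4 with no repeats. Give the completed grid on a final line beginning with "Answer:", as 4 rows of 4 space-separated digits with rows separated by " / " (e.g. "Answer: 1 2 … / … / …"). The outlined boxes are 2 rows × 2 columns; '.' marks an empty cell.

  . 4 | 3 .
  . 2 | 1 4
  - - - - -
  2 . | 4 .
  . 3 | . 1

Step 1. [r1c4∈{2}] nothing but 2 survives at r1c4 ⇒ r1c4=2.
Step 2. [r3c4∈{3}] r3c4 is down to just 3 ⇒ r3c4=3.
Step 3. [r1c1∈{1}] r1c1 has the single candidate 1, so r1c1=1.
Step 4. [r2c1∈{3}] r2c1 is down to just 3 ⇒ r2c1=3.
Step 5. [r4c3∈{2}] nothing but 2 survives at r4c3 ⇒ r4c3=2.
Step 6. [r4c1∈{4}] r4c1's peers cover all but 4 ⇒ r4c1=4.
Step 7. [r3c2∈{1}] r3c2's peers cover all but 1, so r3c2=1.

Answer: 1 4 3 2 / 3 2 1 4 / 2 1 4 3 / 4 3 2 1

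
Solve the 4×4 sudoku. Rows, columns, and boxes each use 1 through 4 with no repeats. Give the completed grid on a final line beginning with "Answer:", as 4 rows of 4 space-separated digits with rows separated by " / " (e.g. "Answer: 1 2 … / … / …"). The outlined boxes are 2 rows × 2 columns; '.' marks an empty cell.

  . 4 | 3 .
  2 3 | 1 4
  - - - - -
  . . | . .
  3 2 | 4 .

Step 1. [r3c4∈{1,2,3}] across row 3, 3 lands solely at r3c4 ⇒ r3c4=3.
Step 2. [r3c1∈{1,4}] row 3 places 4 nowhere but r3c1 ⇒ r3c1=4.
Step 3. [r3c2∈{1}] r3c2 has the single candidate 1. So r3c2=1.
Step 4. [r4c4∈{1}] r4c4's peers cover all but 1, so r4c4=1.
Step 5. [r1c1∈{1}] nothing but 1 survives at r1c1, so r1c1=1.
Step 6. [r3c3∈{2}] r3c3's peers cover all but 2, so r3c3=2.
Step 7. [r1c4∈{2}] r1c4's peers cover all but 2 ⇒ r1c4=2.

Answer: 1 4 3 2 / 2 3 1 4 / 4 1 2 3 / 3 2 4 1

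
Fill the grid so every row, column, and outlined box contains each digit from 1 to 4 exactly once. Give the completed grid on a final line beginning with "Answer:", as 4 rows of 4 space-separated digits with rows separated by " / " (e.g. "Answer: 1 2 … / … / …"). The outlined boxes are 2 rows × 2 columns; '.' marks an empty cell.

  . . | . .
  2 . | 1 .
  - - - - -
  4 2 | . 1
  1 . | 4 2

Step 1. [r1c1∈{3}] r1c1's peers cover all but 3 ⇒ r1c1=3.
Step 2. [r1c4∈{4}] r1c4 has the single candidate 4. So r1c4=4.
Step 3. [r4c2∈{3}] r4c2 is down to just 3, so r4c2=3.
Step 4. [r3c3∈{3}] r3c3 has the single candidate 3. So r3c3=3.
Step 5. [r1c2∈{1}] nothing but 1 survives at r1c2 ⇒ r1c2=1.
Step 6. [r1c3∈{2}] only 2 remains possible at r1c3 ⇒ r1c3=2.
Step 7. [r2c2∈{4}] nothing but 4 survives at r2c2 ⇒ r2c2=4.
Step 8. [r2c4∈{3}] only 3 remains possible at r2c4, so r2c4=3.

Answer: 3 1 2 4 / 2 4 1 3 / 4 2 3 1 / 1 3 4 2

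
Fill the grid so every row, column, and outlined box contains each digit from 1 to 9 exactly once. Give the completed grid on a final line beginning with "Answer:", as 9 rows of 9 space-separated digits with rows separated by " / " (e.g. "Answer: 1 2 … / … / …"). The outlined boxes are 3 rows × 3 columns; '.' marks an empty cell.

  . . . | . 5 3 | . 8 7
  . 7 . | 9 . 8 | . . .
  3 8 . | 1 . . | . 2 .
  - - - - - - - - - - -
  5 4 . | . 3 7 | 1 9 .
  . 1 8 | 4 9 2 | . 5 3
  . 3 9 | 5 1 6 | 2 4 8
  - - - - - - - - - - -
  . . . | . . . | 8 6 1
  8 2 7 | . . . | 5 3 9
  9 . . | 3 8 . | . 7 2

Step 1. [r3c6∈{4}] r3c6 has the single candidate 4, so r3c6=4.
Step 2. [r2c9∈{4,5,6}] in col 9, 4 fits only at r2c9, so r2c9=4.
Step 3. [r2c3∈{1,2,5,6}] in row 2, 5 fits only at r2c3, so r2c3=5.
Step 4. [r3c3∈{6}] nothing but 6 survives at r3c3 ⇒ r3c3=6.
Step 5. [r7c1∈{4}] r7c1 is down to just 4, so r7c1=4.
Step 6. [r7c2∈{5}] r7c2 has the single candidate 5 ⇒ r7c2=5.
Step 7. [r8c4∈{6}] only 6 remains possible at r8c4 ⇒ r8c4=6.
Step 8. [r1c4∈{2}] r1c4's peers cover all but 2. So r1c4=2.
Step 9. [r1c7∈{6,9}] in row 1, 6 fits only at r1c7 ⇒ r1c7=6.
Step 10. [r1c1∈{1}] only 1 remains possible at r1c1, so r1c1=1.
Step 11. [r7c4∈{7}] r7c4's peers cover all but 7, so r7c4=7.
Step 12. [r6c1∈{7}] r6c1 is down to just 7 ⇒ r6c1=7.
Step 13. [r8c6∈{1}] r8c6 is down to just 1 ⇒ r8c6=1.
Step 14. [r2c5∈{6}] r2c5 is down to just 6, so r2c5=6.
Step 15. [r3c5∈{7}] r3c5 is down to just 7. So r3c5=7.
Step 16. [r9c6∈{5}] r9c6 is down to just 5. So r9c6=5.
Step 17. [r2c1∈{2}] r2c1's peers cover all but 2, so r2c1=2.
Step 18. [r3c9∈{5}] r3c9 has the single candidate 5. So r3c9=5.
Step 19. [r3c7∈{9}] only 9 remains possible at r3c7. So r3c7=9.
Step 20. [r1c3∈{4}] only 4 remains possible at r1c3. So r1c3=4.
Step 21. [r2c8∈{1}] r2c8 has the single candidate 1 ⇒ r2c8=1.
Step 22. [r5c7∈{7}] r5c7 is down to just 7. So r5c7=7.
Step 23. [r1c2∈{9}] only 9 remains possible at r1c2 ⇒ r1c2=9.
Step 24. [r9c2∈{6}] only 6 remains possible at r9c2. So r9c2=6.
Step 25. [r5c1∈{6}] r5c1 is down to just 6 ⇒ r5c1=6.
Step 26. [r7c3∈{3}] r7c3's peers cover all but 3, so r7c3=3.
Step 27. [r8c5∈{4}] r8c5's peers cover all but 4. So r8c5=4.
Step 28. [r7c6∈{9}] r7c6 is down to just 9, so r7c6=9.
Step 29. [r2c7∈{3}] r2c7 has the single candidate 3 ⇒ r2c7=3.
Step 30. [r9c3∈{1}] nothing but 1 survives at r9c3, so r9c3=1.
Step 31. [r4c3∈{2}] nothing but 2 survives at r4c3. So r4c3=2.
Step 32. [r9c7∈{4}] r9c7's peers cover all but 4. So r9c7=4.
Step 33. [r7c5∈{2}] nothing but 2 survives at r7c5. So r7c5=2.
Step 34. [r4c9∈{6}] only 6 remains possible at r4c9. So r4c9=6.
Step 35. [r4c4∈{8}] only 8 remains possible at r4c4. So r4c4=8.

Answer: 1 9 4 2 5 3 6 8 7 / 2 7 5 9 6 8 3 1 4 / 3 8 6 1 7 4 9 2 5 / 5 4 2 8 3 7 1 9 6 / 6 1 8 4 9 2 7 5 3 / 7 3 9 5 1 6 2 4 8 / 4 5 3 7 2 9 8 6 1 / 8 2 7 6 4 1 5 3 9 / 9 6 1 3 8 5 4 7 2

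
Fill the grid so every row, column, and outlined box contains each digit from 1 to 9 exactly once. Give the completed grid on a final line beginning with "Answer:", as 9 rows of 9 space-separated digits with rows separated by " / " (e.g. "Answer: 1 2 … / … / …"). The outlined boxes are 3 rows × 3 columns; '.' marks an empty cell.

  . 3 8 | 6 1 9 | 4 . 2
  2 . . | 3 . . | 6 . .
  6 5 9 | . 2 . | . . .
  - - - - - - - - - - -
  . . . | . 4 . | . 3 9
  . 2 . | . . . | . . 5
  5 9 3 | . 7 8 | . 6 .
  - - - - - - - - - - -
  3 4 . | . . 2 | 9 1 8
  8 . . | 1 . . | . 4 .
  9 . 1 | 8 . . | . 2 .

Step 1. [r9c6∈{3,4,5,6,7}] across row 9, 4 lands solely at r9c6. So r9c6=4.
Step 2. [r3c6∈{7}] nothing but 7 survives at r3c6. So r3c6=7.
Step 3. [r1c1∈{7}] r1c1 has the single candidate 7. So r1c1=7.
Step 4. [r4c1∈{1}] r4c1 has the single candidate 1. So r4c1=1.
Step 5. [r2c6∈{5}] r2c6's peers cover all but 5. So r2c6=5.
Step 6. [r4c6∈{6}] r4c6's peers cover all but 6 ⇒ r4c6=6.
Step 7. [r8c6∈{3}] nothing but 3 survives at r8c6. So r8c6=3.
Step 8. [r4c3∈{7}] r4c3 is down to just 7. So r4c3=7.
Step 9. [r8c5∈{5,6,9}] r8c5 is the only open cell in row 8 admitting 9. So r8c5=9.
Step 10. [r3c8∈{8}] nothing but 8 survives at r3c8, so r3c8=8.
Step 11. [r5c7∈{1,7,8}] 8 has one home in row 5: r5c7 ⇒ r5c7=8.
Step 12. [r5c3∈{4,6}] in row 5, 6 fits only at r5c3, so r5c3=6.
Step 13. [r7c3∈{5}] only 5 remains possible at r7c3. So r7c3=5.
Step 14. [r4c7∈{2}] r4c7 has the single candidate 2, so r4c7=2.
Step 15. [r9c5∈{5,6}] r9c5 is the only open cell in col 5 admitting 5 ⇒ r9c5=5.
Step 16. [r6c7∈{1}] r6c7 is down to just 1 ⇒ r6c7=1.
Step 17. [r3c7∈{3}] r3c7 has the single candidate 3. So r3c7=3.
Step 18. [r9c7∈{7}] r9c7 has the single candidate 7. So r9c7=7.
Step 19. [r2c9∈{1,7}] in col 9, 7 fits only at r2c9, so r2c9=7.
Step 20. [r9c2∈{6}] r9c2 is down to just 6. So r9c2=6.
Step 21. [r3c9∈{1}] only 1 remains possible at r3c9. So r3c9=1.
Step 22. [r1c8∈{5}] r1c8 is down to just 5, so r1c8=5.
Step 23. [r6c4∈{2}] nothing but 2 survives at r6c4, so r6c4=2.
Step 24. [r8c3∈{2}] nothing but 2 survives at r8c3, so r8c3=2.
Step 25. [r9c9∈{3}] nothing but 3 survives at r9c9 ⇒ r9c9=3.
Step 26. [r2c5∈{8}] r2c5 is down to just 8, so r2c5=8.
Step 27. [r2c2∈{1}] only 1 remains possible at r2c2, so r2c2=1.
Step 28. [r7c4∈{7}] only 7 remains possible at r7c4. So r7c4=7.
Step 29. [r5c6∈{1}] nothing but 1 survives at r5c6 ⇒ r5c6=1.
Step 30. [r8c2∈{7}] r8c2's peers cover all but 7 ⇒ r8c2=7.
Step 31. [r6c9∈{4}] r6c9 has the single candidate 4, so r6c9=4.
Step 32. [r2c3∈{4}] r2c3's peers cover all but 4 ⇒ r2c3=4.
Step 33. [r8c9∈{6}] r8c9 has the single candidate 6. So r8c9=6.
Step 34. [r4c2∈{8}] r4c2 is down to just 8 ⇒ r4c2=8.
Step 35. [r7c5∈{6}] only 6 remains possible at r7c5. So r7c5=6.
Step 36. [r3c4∈{4}] nothing but 4 survives at r3c4, so r3c4=4.
Step 37. [r5c8∈{7}] nothing but 7 survives at r5c8 ⇒ r5c8=7.
Step 38. [r5c1∈{4}] nothing but 4 survives at r5c1. So r5c1=4.
Step 39. [r5c5∈{3}] r5c5 is down to just 3. So r5c5=3.
Step 40. [r5c4∈{9}] r5c4's peers cover all but 9. So r5c4=9.
Step 41. [r8c7∈{5}] r8c7 has the single candidate 5, so r8c7=5.
Step 42. [r4c4∈{5}] nothing but 5 survives at r4c4, so r4c4=5.
Step 43. [r2c8∈{9}] only 9 remains possible at r2c8. So r2c8=9.

Answer: 7 3 8 6 1 9 4 5 2 / 2 1 4 3 8 5 6 9 7 / 6 5 9 4 2 7 3 8 1 / 1 8 7 5 4 6 2 3 9 / 4 2 6 9 3 1 8 7 5 / 5 9 3 2 7 8 1 6 4 / 3 4 5 7 6 2 9 1 8 / 8 7 2 1 9 3 5 4 6 / 9 6 1 8 5 4 7 2 3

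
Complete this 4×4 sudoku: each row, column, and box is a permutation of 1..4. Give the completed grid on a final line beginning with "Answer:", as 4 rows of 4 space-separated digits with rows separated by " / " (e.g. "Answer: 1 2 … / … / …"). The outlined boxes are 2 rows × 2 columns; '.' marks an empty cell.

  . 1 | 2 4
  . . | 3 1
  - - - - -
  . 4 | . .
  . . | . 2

Step 1. [r3c1∈{1,2,3}] across row 3, 2 lands solely at r3c1, so r3c1=2.
Step 2. [r4c1∈{1,3}] in col 1, 1 fits only at r4c1. So r4c1=1.
Step 3. [r4c3∈{4}] nothing but 4 survives at r4c3. So r4c3=4.
Step 4. [r2c2∈{2}] nothing but 2 survives at r2c2 ⇒ r2c2=2.
Step 5. [r3c4∈{3}] r3c4's peers cover all but 3 ⇒ r3c4=3.
Step 6. [r4c2∈{3}] r4c2 is down to just 3, so r4c2=3.
Step 7. [r2c1∈{4}] r2c1's peers cover all but 4, so r2c1=4.
Step 8. [r3c3∈{1}] r3c3's peers cover all but 1, so r3c3=1.
Step 9. [r1c1∈{3}] r1c1 has the single candidate 3. So r1c1=3.

Answer: 3 1 2 4 / 4 2 3 1 / 2 4 1 3 / 1 3 4 2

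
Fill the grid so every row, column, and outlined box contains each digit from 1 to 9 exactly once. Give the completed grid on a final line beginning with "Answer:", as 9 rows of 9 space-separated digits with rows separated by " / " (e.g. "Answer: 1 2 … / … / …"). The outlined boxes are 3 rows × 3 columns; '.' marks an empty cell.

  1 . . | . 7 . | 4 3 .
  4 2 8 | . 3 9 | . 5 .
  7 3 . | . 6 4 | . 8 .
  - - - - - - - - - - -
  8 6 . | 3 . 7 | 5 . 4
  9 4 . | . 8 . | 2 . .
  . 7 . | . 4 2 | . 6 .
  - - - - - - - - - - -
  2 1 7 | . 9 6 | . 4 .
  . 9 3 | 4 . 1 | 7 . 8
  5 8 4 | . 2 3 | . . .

Step 1. [r5c9∈{1,3,7}] across row 5, 3 lands solely at r5c9, so r5c9=3.
Step 2. [r2c4∈{1}] r2c4's peers cover all but 1. So r2c4=1.
Step 3. [r1c2∈{5}] r1c2 is down to just 5. So r1c2=5.
Step 4. [r3c4∈{2,5}] in row 3, 5 fits only at r3c4 ⇒ r3c4=5.
Step 5. [r4c8∈{1,9}] across row 4, 9 lands solely at r4c8. So r4c8=9.
Step 6. [r6c9∈{1}] r6c9 has the single candidate 1. So r6c9=1.
Step 7. [r2c7∈{6}] nothing but 6 survives at r2c7. So r2c7=6.
Step 8. [r3c3∈{9}] r3c3's peers cover all but 9, so r3c3=9.
Step 9. [r9c7∈{1,9}] in col 7, 9 fits only at r9c7, so r9c7=9.
Step 10. [r5c3∈{1,5}] across row 5, 1 lands solely at r5c3, so r5c3=1.
Step 11. [r1c4∈{2,8}] 2 has one home in col 4: r1c4 ⇒ r1c4=2.
Step 12. [r7c4∈{8}] r7c4 has the single candidate 8, so r7c4=8.
Step 13. [r5c6∈{5}] r5c6's peers cover all but 5, so r5c6=5.
Step 14. [r8c1∈{6}] r8c1 has the single candidate 6. So r8c1=6.
Step 15. [r9c4∈{7}] only 7 remains possible at r9c4, so r9c4=7.
Step 16. [r3c7∈{1}] r3c7 is down to just 1. So r3c7=1.
Step 17. [r8c5∈{5}] r8c5 has the single candidate 5 ⇒ r8c5=5.
Step 18. [r6c4∈{9}] nothing but 9 survives at r6c4. So r6c4=9.
Step 19. [r1c3∈{6}] nothing but 6 survives at r1c3. So r1c3=6.
Step 20. [r9c8∈{1}] r9c8 has the single candidate 1. So r9c8=1.
Step 21. [r4c3∈{2}] r4c3 is down to just 2, so r4c3=2.
Step 22. [r1c9∈{9}] r1c9's peers cover all but 9 ⇒ r1c9=9.
Step 23. [r7c7∈{3}] nothing but 3 survives at r7c7. So r7c7=3.
Step 24. [r1c6∈{8}] only 8 remains possible at r1c6, so r1c6=8.
Step 25. [r4c5∈{1}] nothing but 1 survives at r4c5, so r4c5=1.
Step 26. [r6c1∈{3}] r6c1's peers cover all but 3 ⇒ r6c1=3.
Step 27. [r3c9∈{2}] r3c9 is down to just 2. So r3c9=2.
Step 28. [r6c3∈{5}] nothing but 5 survives at r6c3, so r6c3=5.
Step 29. [r5c8∈{7}] r5c8 has the single candidate 7. So r5c8=7.
Step 30. [r9c9∈{6}] r9c9's peers cover all but 6 ⇒ r9c9=6.
Step 31. [r5c4∈{6}] r5c4's peers cover all but 6, so r5c4=6.
Step 32. [r8c8∈{2}] r8c8's peers cover all but 2. So r8c8=2.
Step 33. [r2c9∈{7}] nothing but 7 survives at r2c9. So r2c9=7.
Step 34. [r6c7∈{8}] r6c7's peers cover all but 8, so r6c7=8.
Step 35. [r7c9∈{5}] r7c9's peers cover all but 5, so r7c9=5.

Answer: 1 5 6 2 7 8 4 3 9 / 4 2 8 1 3 9 6 5 7 / 7 3 9 5 6 4 1 8 2 / 8 6 2 3 1 7 5 9 4 / 9 4 1 6 8 5 2 7 3 / 3 7 5 9 4 2 8 6 1 / 2 1 7 8 9 6 3 4 5 / 6 9 3 4 5 1 7 2 8 / 5 8 4 7 2 3 9 1 6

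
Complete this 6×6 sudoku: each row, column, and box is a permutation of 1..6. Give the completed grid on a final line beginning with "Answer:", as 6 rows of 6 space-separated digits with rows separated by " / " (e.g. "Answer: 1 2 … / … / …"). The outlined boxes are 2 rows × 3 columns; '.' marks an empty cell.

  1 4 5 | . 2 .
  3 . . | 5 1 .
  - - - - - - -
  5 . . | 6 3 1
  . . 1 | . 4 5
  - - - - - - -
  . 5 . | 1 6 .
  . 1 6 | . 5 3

Step 1. [r3c2∈{2}] only 2 remains possible at r3c2 ⇒ r3c2=2.
Step 2. [r5c6∈{2,4}] across col 6, 2 lands solely at r5c6, so r5c6=2.
Step 3. [r2c2∈{6}] nothing but 6 survives at r2c2 ⇒ r2c2=6.
Step 4. [r5c1∈{4}] only 4 remains possible at r5c1, so r5c1=4.
Step 5. [r4c1∈{6}] r4c1 is down to just 6 ⇒ r4c1=6.
Step 6. [r1c6∈{6}] nothing but 6 survives at r1c6. So r1c6=6.
Step 7. [r2c3∈{2}] nothing but 2 survives at r2c3. So r2c3=2.
Step 8. [r4c4∈{2}] r4c4's peers cover all but 2, so r4c4=2.
Step 9. [r3c3∈{4}] r3c3's peers cover all but 4. So r3c3=4.
Step 10. [r6c1∈{2}] r6c1 has the single candidate 2. So r6c1=2.
Step 11. [r6c4∈{4}] r6c4's peers cover all but 4 ⇒ r6c4=4.
Step 12. [r1c4∈{3}] only 3 remains possible at r1c4. So r1c4=3.
Step 13. [r5c3∈{3}] r5c3's peers cover all but 3 ⇒ r5c3=3.
Step 14. [r4c2∈{3}] r4c2's peers cover all but 3 ⇒ r4c2=3.
Step 15. [r2c6∈{4}] r2c6 is down to just 4, so r2c6=4.

Answer: 1 4 5 3 2 6 / 3 6 2 5 1 4 / 5 2 4 6 3 1 / 6 3 1 2 4 5 / 4 5 3 1 6 2 / 2 1 6 4 5 3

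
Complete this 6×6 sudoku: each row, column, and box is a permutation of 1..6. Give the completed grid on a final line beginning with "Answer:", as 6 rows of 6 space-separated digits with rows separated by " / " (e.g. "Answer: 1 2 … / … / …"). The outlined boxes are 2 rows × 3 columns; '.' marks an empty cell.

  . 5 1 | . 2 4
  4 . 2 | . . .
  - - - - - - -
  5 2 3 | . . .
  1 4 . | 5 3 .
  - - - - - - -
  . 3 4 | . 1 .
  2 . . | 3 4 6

Step 1. [r1c4∈{6}] r1c4's peers cover all but 6. So r1c4=6.
Step 2. [r5c6∈{2,5}] in row 5, 5 fits only at r5c6, so r5c6=5.
Step 3. [r2c4∈{1}] r2c4's peers cover all but 1. So r2c4=1.
Step 4. [r2c5∈{5}] r2c5's peers cover all but 5, so r2c5=5.
Step 5. [r3c5∈{6}] nothing but 6 survives at r3c5 ⇒ r3c5=6.
Step 6. [r2c2∈{6}] r2c2 is down to just 6. So r2c2=6.
Step 7. [r4c3∈{6}] r4c3 has the single candidate 6 ⇒ r4c3=6.
Step 8. [r5c1∈{6}] r5c1 is down to just 6, so r5c1=6.
Step 9. [r1c1∈{3}] r1c1's peers cover all but 3, so r1c1=3.
Step 10. [r5c4∈{2}] r5c4 is down to just 2. So r5c4=2.
Step 11. [r6c3∈{5}] r6c3 has the single candidate 5. So r6c3=5.
Step 12. [r6c2∈{1}] r6c2 has the single candidate 1. So r6c2=1.
Step 13. [r3c6∈{1}] r3c6's peers cover all but 1, so r3c6=1.
Step 14. [r3c4∈{4}] nothing but 4 survives at r3c4 ⇒ r3c4=4.
Step 15. [r4c6∈{2}] r4c6 is down to just 2. So r4c6=2.
Step 16. [r2c6∈{3}] r2c6 is down to just 3 ⇒ r2c6=3.

Answer: 3 5 1 6 2 4 / 4 6 2 1 5 3 / 5 2 3 4 6 1 / 1 4 6 5 3 2 / 6 3 4 2 1 5 / 2 1 5 3 4 6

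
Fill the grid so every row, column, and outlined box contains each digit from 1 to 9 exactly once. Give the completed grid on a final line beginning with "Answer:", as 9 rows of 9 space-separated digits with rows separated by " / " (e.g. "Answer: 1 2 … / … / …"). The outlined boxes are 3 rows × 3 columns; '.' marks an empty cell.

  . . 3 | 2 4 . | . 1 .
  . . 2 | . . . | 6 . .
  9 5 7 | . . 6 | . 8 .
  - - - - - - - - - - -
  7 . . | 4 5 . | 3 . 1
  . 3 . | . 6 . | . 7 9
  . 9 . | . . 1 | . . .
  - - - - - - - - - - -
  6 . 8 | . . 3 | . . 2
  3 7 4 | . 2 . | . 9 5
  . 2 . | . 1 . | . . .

Step 1. [r5c4∈{8}] r5c4's peers cover all but 8, so r5c4=8.
Step 2. [r2c5∈{3,7,8,9}] r2c5 is the only open cell in col 5 admitting 8 ⇒ r2c5=8.
Step 3. [r9c6∈{4,5,7,8,9}] r9c6 is the only open cell in col 6 admitting 4, so r9c6=4.
Step 4. [r7c4∈{5,7,9}] r7c4 is the only open cell in row 7 admitting 5. So r7c4=5.
Step 5. [r1c9∈{7}] only 7 remains possible at r1c9 ⇒ r1c9=7.
Step 6. [r2c2∈{1,4}] in col 2, 4 fits only at r2c2 ⇒ r2c2=4.
Step 7. [r3c5∈{3}] r3c5's peers cover all but 3, so r3c5=3.
Step 8. [r4c2∈{6,8}] in row 4, 8 fits only at r4c2. So r4c2=8.
Step 9. [r2c6∈{5,7,9}] 7 has one home in col 6: r2c6 ⇒ r2c6=7.
Step 10. [r5c6∈{2}] r5c6 is down to just 2, so r5c6=2.
Step 11. [r6c1∈{2,4,5}] 2 has one home in col 1: r6c1, so r6c1=2.
Step 12. [r2c8∈{3,5}] across row 2, 5 lands solely at r2c8, so r2c8=5.
Step 13. [r5c1∈{1,4,5}] 4 has one home in col 1: r5c1. So r5c1=4.
Step 14. [r2c4∈{1,9}] 9 has one home in row 2: r2c4, so r2c4=9.
Step 15. [r3c9∈{4}] nothing but 4 survives at r3c9, so r3c9=4.
Step 16. [r4c3∈{6}] r4c3's peers cover all but 6, so r4c3=6.
Step 17. [r6c3∈{5}] only 5 remains possible at r6c3. So r6c3=5.
Step 18. [r8c7∈{1,8}] across row 8, 1 lands solely at r8c7 ⇒ r8c7=1.
Step 19. [r9c8∈{3,6}] col 8 places 3 nowhere but r9c8 ⇒ r9c8=3.
Step 20. [r9c9∈{6,8}] box 9 places 6 nowhere but r9c9. So r9c9=6.
Step 21. [r9c4∈{7}] r9c4 is down to just 7 ⇒ r9c4=7.
Step 22. [r7c8∈{4}] r7c8 has the single candidate 4 ⇒ r7c8=4.
Step 23. [r9c7∈{8}] r9c7 is down to just 8, so r9c7=8.
Step 24. [r1c6∈{5}] only 5 remains possible at r1c6 ⇒ r1c6=5.
Step 25. [r1c7∈{9}] r1c7's peers cover all but 9, so r1c7=9.
Step 26. [r7c7∈{7}] nothing but 7 survives at r7c7, so r7c7=7.
Step 27. [r3c7∈{2}] r3c7 is down to just 2 ⇒ r3c7=2.
Step 28. [r6c8∈{6}] r6c8's peers cover all but 6. So r6c8=6.
Step 29. [r1c2∈{6}] r1c2's peers cover all but 6 ⇒ r1c2=6.
Step 30. [r6c7∈{4}] r6c7's peers cover all but 4 ⇒ r6c7=4.
Step 31. [r6c5∈{7}] only 7 remains possible at r6c5. So r6c5=7.
Step 32. [r2c1∈{1}] only 1 remains possible at r2c1, so r2c1=1.
Step 33. [r8c4∈{6}] nothing but 6 survives at r8c4 ⇒ r8c4=6.
Step 34. [r9c1∈{5}] r9c1's peers cover all but 5. So r9c1=5.
Step 35. [r6c4∈{3}] r6c4 has the single candidate 3, so r6c4=3.
Step 36. [r8c6∈{8}] only 8 remains possible at r8c6, so r8c6=8.
Step 37. [r9c3∈{9}] nothing but 9 survives at r9c3. So r9c3=9.
Step 38. [r1c1∈{8}] r1c1's peers cover all but 8. So r1c1=8.
Step 39. [r2c9∈{3}] r2c9 is down to just 3 ⇒ r2c9=3.
Step 40. [r3c4∈{1}] nothing but 1 survives at r3c4 ⇒ r3c4=1.
Step 41. [r5c7∈{5}] only 5 remains possible at r5c7 ⇒ r5c7=5.
Step 42. [r5c3∈{1}] nothing but 1 survives at r5c3. So r5c3=1.
Step 43. [r7c2∈{1}] r7c2 has the single candidate 1. So r7c2=1.
Step 44. [r6c9∈{8}] only 8 remains possible at r6c9 ⇒ r6c9=8.
Step 45. [r7c5∈{9}] r7c5 is down to just 9. So r7c5=9.
Step 46. [r4c8∈{2}] r4c8 has the single candidate 2 ⇒ r4c8=2.
Step 47. [r4c6∈{9}] r4c6 has the single candidate 9. So r4c6=9.

Answer: 8 6 3 2 4 5 9 1 7 / 1 4 2 9 8 7 6 5 3 / 9 5 7 1 3 6 2 8 4 / 7 8 6 4 5 9 3 2 1 / 4 3 1 8 6 2 5 7 9 / 2 9 5 3 7 1 4 6 8 / 6 1 8 5 9 3 7 4 2 / 3 7 4 6 2 8 1 9 5 / 5 2 9 7 1 4 8 3 6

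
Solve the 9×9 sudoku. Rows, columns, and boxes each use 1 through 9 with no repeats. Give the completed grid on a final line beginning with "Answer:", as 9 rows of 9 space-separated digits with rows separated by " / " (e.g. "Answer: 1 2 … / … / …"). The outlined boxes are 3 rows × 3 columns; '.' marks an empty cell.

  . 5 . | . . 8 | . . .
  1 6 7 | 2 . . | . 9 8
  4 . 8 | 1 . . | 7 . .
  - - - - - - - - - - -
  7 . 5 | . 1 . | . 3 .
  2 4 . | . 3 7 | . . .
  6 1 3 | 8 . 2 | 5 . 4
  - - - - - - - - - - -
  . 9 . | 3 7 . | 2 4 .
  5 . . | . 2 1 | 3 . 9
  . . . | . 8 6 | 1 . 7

Step 1. [r9c4∈{4,5,9}] in row 9, 9 fits only at r9c4 ⇒ r9c4=9.
Step 2. [r6c5∈{9}] only 9 remains possible at r6c5 ⇒ r6c5=9.
Step 3. [r8c8∈{6,8}] 8 has one home in box 9: r8c8. So r8c8=8.
Step 4. [r7c9∈{5,6}] r7c9 is the only open cell in box 9 admitting 6, so r7c9=6.
Step 5. [r3c9∈{2,3,5}] 5 has one home in col 9: r3c9, so r3c9=5.
Step 6. [r5c7∈{6,8,9}] row 5 places 8 nowhere but r5c7, so r5c7=8.
Step 7. [r1c9∈{1,2,3}] in col 9, 3 fits only at r1c9, so r1c9=3.
Step 8. [r3c2∈{2,3}] box 1 places 3 nowhere but r3c2 ⇒ r3c2=3.
Step 9. [r8c4∈{4}] r8c4's peers cover all but 4. So r8c4=4.
Step 10. [r2c7∈{4}] nothing but 4 survives at r2c7 ⇒ r2c7=4.
Step 11. [r1c7∈{6}] nothing but 6 survives at r1c7 ⇒ r1c7=6.
Step 12. [r1c3∈{2,9}] 2 has one home in box 1: r1c3, so r1c3=2.
Step 13. [r5c8∈{1,6}] r5c8 is the only open cell in col 8 admitting 6 ⇒ r5c8=6.
Step 14. [r2c6∈{3,5}] row 2 places 3 nowhere but r2c6, so r2c6=3.
Step 15. [r3c5∈{6}] nothing but 6 survives at r3c5 ⇒ r3c5=6.
Step 16. [r9c1∈{3}] nothing but 3 survives at r9c1, so r9c1=3.
Step 17. [r8c2∈{7}] r8c2 is down to just 7 ⇒ r8c2=7.
Step 18. [r1c8∈{1}] r1c8 is down to just 1 ⇒ r1c8=1.
Step 19. [r1c1∈{9}] nothing but 9 survives at r1c1 ⇒ r1c1=9.
Step 20. [r7c1∈{8}] nothing but 8 survives at r7c1. So r7c1=8.
Step 21. [r5c3∈{9}] r5c3 is down to just 9. So r5c3=9.
Step 22. [r6c8∈{7}] nothing but 7 survives at r6c8, so r6c8=7.
Step 23. [r9c8∈{5}] only 5 remains possible at r9c8 ⇒ r9c8=5.
Step 24. [r8c3∈{6}] r8c3 has the single candidate 6 ⇒ r8c3=6.
Step 25. [r2c5∈{5}] nothing but 5 survives at r2c5, so r2c5=5.
Step 26. [r3c8∈{2}] r3c8's peers cover all but 2 ⇒ r3c8=2.
Step 27. [r1c5∈{4}] r1c5 is down to just 4. So r1c5=4.
Step 28. [r4c7∈{9}] only 9 remains possible at r4c7 ⇒ r4c7=9.
Step 29. [r5c4∈{5}] only 5 remains possible at r5c4, so r5c4=5.
Step 30. [r9c2∈{2}] nothing but 2 survives at r9c2 ⇒ r9c2=2.
Step 31. [r4c4∈{6}] r4c4's peers cover all but 6 ⇒ r4c4=6.
Step 32. [r9c3∈{4}] r9c3 is down to just 4. So r9c3=4.
Step 33. [r5c9∈{1}] nothing but 1 survives at r5c9 ⇒ r5c9=1.
Step 34. [r1c4∈{7}] r1c4 is down to just 7 ⇒ r1c4=7.
Step 35. [r3c6∈{9}] nothing but 9 survives at r3c6 ⇒ r3c6=9.
Step 36. [r4c6∈{4}] r4c6's peers cover all but 4 ⇒ r4c6=4.
Step 37. [r7c6∈{5}] r7c6 is down to just 5 ⇒ r7c6=5.
Step 38. [r4c9∈{2}] r4c9's peers cover all but 2. So r4c9=2.
Step 39. [r7c3∈{1}] r7c3 is down to just 1, so r7c3=1.
Step 40. [r4c2∈{8}] only 8 remains possible at r4c2 ⇒ r4c2=8.

Answer: 9 5 2 7 4 8 6 1 3 / 1 6 7 2 5 3 4 9 8 / 4 3 8 1 6 9 7 2 5 / 7 8 5 6 1 4 9 3 2 / 2 4 9 5 3 7 8 6 1 / 6 1 3 8 9 2 5 7 4 / 8 9 1 3 7 5 2 4 6 / 5 7 6 4 2 1 3 8 9 / 3 2 4 9 8 6 1 5 7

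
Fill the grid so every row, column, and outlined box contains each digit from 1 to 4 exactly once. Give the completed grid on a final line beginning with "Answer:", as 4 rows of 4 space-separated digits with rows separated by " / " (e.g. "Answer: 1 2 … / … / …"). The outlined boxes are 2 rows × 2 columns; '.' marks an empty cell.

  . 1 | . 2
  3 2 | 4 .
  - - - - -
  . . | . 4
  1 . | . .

Step 1. [r4c4∈{3}] r4c4 has the single candidate 3. So r4c4=3.
Step 2. [r3c3∈{1,2}] row 3 places 1 nowhere but r3c3. So r3c3=1.
Step 3. [r4c3∈{2}] r4c3 is down to just 2 ⇒ r4c3=2.
Step 4. [r3c1∈{2}] only 2 remains possible at r3c1. So r3c1=2.
Step 5. [r1c3∈{3}] r1c3 is down to just 3, so r1c3=3.
Step 6. [r4c2∈{4}] r4c2 is down to just 4. So r4c2=4.
Step 7. [r3c2∈{3}] nothing but 3 survives at r3c2, so r3c2=3.
Step 8. [r1c1∈{4}] nothing but 4 survives at r1c1 ⇒ r1c1=4.
Step 9. [r2c4∈{1}] r2c4 is down to just 1 ⇒ r2c4=1.

Answer: 4 1 3 2 / 3 2 4 1 / 2 3 1 4 / 1 4 2 3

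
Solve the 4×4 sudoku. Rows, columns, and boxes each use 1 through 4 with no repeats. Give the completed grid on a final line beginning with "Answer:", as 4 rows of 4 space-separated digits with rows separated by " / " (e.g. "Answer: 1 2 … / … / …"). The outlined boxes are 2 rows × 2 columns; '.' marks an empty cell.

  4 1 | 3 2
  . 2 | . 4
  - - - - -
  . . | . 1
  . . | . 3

Step 1. [r4c2∈{4}] only 4 remains possible at r4c2. So r4c2=4.
Step 2. [r4c3∈{2}] nothing but 2 survives at r4c3 ⇒ r4c3=2.
Step 3. [r3c1∈{2,3}] in row 3, 2 fits only at r3c1 ⇒ r3c1=2.
Step 4. [r3c2∈{3}] only 3 remains possible at r3c2 ⇒ r3c2=3.
Step 5. [r2c1∈{3}] only 3 remains possible at r2c1, so r2c1=3.
Step 6. [r2c3∈{1}] r2c3's peers cover all but 1, so r2c3=1.
Step 7. [r3c3∈{4}] r3c3 is down to just 4, so r3c3=4.
Step 8. [r4c1∈{1}] only 1 remains possible at r4c1. So r4c1=1.

Answer: 4 1 3 2 / 3 2 1 4 / 2 3 4 1 / 1 4 2 3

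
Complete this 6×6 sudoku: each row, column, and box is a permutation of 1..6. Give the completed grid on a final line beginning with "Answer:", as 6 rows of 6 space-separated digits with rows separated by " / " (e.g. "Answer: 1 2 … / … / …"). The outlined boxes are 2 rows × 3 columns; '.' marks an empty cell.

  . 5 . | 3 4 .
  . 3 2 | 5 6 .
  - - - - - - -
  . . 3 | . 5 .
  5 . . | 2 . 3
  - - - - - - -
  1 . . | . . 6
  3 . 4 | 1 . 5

Step 1. [r4c2∈{1,4,6}] in row 4, 4 fits only at r4c2. So r4c2=4.
Step 2. [r4c3∈{1,6}] r4c3 is the only open cell in row 4 admitting 6. So r4c3=6.
Step 3. [r5c2∈{2}] nothing but 2 survives at r5c2, so r5c2=2.
Step 4. [r3c6∈{1,4}] 4 has one home in col 6: r3c6 ⇒ r3c6=4.
Step 5. [r1c6∈{1,2}] r1c6 is the only open cell in row 1 admitting 2 ⇒ r1c6=2.
Step 6. [r3c2∈{1}] r3c2's peers cover all but 1. So r3c2=1.
Step 7. [r1c1∈{6}] r1c1 has the single candidate 6 ⇒ r1c1=6.
Step 8. [r1c3∈{1}] nothing but 1 survives at r1c3. So r1c3=1.
Step 9. [r4c5∈{1}] nothing but 1 survives at r4c5, so r4c5=1.
Step 10. [r3c4∈{6}] r3c4's peers cover all but 6. So r3c4=6.
Step 11. [r2c6∈{1}] r2c6 has the single candidate 1, so r2c6=1.
Step 12. [r3c1∈{2}] r3c1 is down to just 2, so r3c1=2.
Step 13. [r6c5∈{2}] nothing but 2 survives at r6c5, so r6c5=2.
Step 14. [r5c4∈{4}] r5c4 is down to just 4, so r5c4=4.
Step 15. [r6c2∈{6}] r6c2 is down to just 6 ⇒ r6c2=6.
Step 16. [r5c3∈{5}] r5c3 is down to just 5 ⇒ r5c3=5.
Step 17. [r5c5∈{3}] only 3 remains possible at r5c5, so r5c5=3.
Step 18. [r2c1∈{4}] r2c1 is down to just 4, so r2c1=4.

Answer: 6 5 1 3 4 2 / 4 3 2 5 6 1 / 2 1 3 6 5 4 / 5 4 6 2 1 3 / 1 2 5 4 3 6 / 3 6 4 1 2 5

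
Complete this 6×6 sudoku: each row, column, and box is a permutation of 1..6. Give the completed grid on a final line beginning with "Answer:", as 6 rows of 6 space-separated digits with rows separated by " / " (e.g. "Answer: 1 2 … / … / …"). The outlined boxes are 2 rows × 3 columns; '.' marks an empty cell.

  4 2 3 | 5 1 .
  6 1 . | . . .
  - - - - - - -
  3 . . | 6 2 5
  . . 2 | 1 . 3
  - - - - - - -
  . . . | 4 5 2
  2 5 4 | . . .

Step 1. [r6c5∈{3,6}] r6c5 is the only open cell in col 5 admitting 6 ⇒ r6c5=6.
Step 2. [r4c5∈{4}] nothing but 4 survives at r4c5, so r4c5=4.
Step 3. [r5c3∈{1,6}] col 3 places 6 nowhere but r5c3 ⇒ r5c3=6.
Step 4. [r2c5∈{3}] nothing but 3 survives at r2c5 ⇒ r2c5=3.
Step 5. [r6c4∈{3}] only 3 remains possible at r6c4 ⇒ r6c4=3.
Step 6. [r2c3∈{5}] r2c3 has the single candidate 5. So r2c3=5.
Step 7. [r3c3∈{1}] nothing but 1 survives at r3c3, so r3c3=1.
Step 8. [r4c1∈{5}] only 5 remains possible at r4c1. So r4c1=5.
Step 9. [r4c2∈{6}] r4c2 is down to just 6. So r4c2=6.
Step 10. [r2c4∈{2}] nothing but 2 survives at r2c4. So r2c4=2.
Step 11. [r1c6∈{6}] r1c6 has the single candidate 6 ⇒ r1c6=6.
Step 12. [r3c2∈{4}] r3c2 is down to just 4 ⇒ r3c2=4.
Step 13. [r5c1∈{1}] r5c1 has the single candidate 1, so r5c1=1.
Step 14. [r5c2∈{3}] r5c2 is down to just 3. So r5c2=3.
Step 15. [r2c6∈{4}] r2c6 is down to just 4, so r2c6=4.
Step 16. [r6c6∈{1}] only 1 remains possible at r6c6, so r6c6=1.

Answer: 4 2 3 5 1 6 / 6 1 5 2 3 4 / 3 4 1 6 2 5 / 5 6 2 1 4 3 / 1 3 6 4 5 2 / 2 5 4 3 6 1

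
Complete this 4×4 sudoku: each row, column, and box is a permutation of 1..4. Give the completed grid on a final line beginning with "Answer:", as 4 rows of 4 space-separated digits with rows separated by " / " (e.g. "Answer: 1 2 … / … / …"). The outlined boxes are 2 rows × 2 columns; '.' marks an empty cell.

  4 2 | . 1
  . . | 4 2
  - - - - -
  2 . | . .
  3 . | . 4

Step 1. [r4c2∈{1}] nothing but 1 survives at r4c2 ⇒ r4c2=1.
Step 2. [r1c3∈{3}] r1c3 has the single candidate 3. So r1c3=3.
Step 3. [r3c3∈{1}] nothing but 1 survives at r3c3 ⇒ r3c3=1.
Step 4. [r2c2∈{3}] r2c2's peers cover all but 3. So r2c2=3.
Step 5. [r2c1∈{1}] r2c1 has the single candidate 1 ⇒ r2c1=1.
Step 6. [r4c3∈{2}] r4c3's peers cover all but 2, so r4c3=2.
Step 7. [r3c2∈{4}] r3c2 is down to just 4 ⇒ r3c2=4.
Step 8. [r3c4∈{3}] r3c4 is down to just 3, so r3c4=3.

Answer: 4 2 3 1 / 1 3 4 2 / 2 4 1 3 / 3 1 2 4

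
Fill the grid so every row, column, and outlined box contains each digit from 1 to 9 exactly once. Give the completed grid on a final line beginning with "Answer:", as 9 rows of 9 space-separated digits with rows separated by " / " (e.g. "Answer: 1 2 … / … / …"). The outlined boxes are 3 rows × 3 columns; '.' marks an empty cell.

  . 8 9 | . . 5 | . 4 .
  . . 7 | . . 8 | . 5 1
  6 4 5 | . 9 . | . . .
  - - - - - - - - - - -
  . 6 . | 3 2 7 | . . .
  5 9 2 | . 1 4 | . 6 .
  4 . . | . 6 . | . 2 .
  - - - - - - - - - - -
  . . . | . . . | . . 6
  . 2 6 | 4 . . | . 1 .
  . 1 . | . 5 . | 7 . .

Step 1. [r2c7∈{2,3,6,9}] 9 has one home in row 2: r2c7 ⇒ r2c7=9.
Step 2. [r3c8∈{3,7,8}] 7 has one home in col 8: r3c8. So r3c8=7.
Step 3. [r5c4∈{8}] nothing but 8 survives at r5c4 ⇒ r5c4=8.
Step 4. [r5c7∈{3}] r5c7 has the single candidate 3. So r5c7=3.
Step 5. [r6c6∈{9}] r6c6 is down to just 9 ⇒ r6c6=9.
Step 6. [r8c6∈{3}] nothing but 3 survives at r8c6, so r8c6=3.
Step 7. [r2c2∈{3}] only 3 remains possible at r2c2, so r2c2=3.
Step 8. [r6c3∈{1,3,8}] row 6 places 3 nowhere but r6c3. So r6c3=3.
Step 9. [r3c9∈{2,3,8}] 3 has one home in row 3: r3c9, so r3c9=3.
Step 10. [r1c9∈{2}] r1c9 has the single candidate 2. So r1c9=2.
Step 11. [r7c7∈{2,4,5,8}] across col 7, 2 lands solely at r7c7 ⇒ r7c7=2.
Step 12. [r9c9∈{4,8,9}] r9c9 is the only open cell in box 9 admitting 4, so r9c9=4.
Step 13. [r9c3∈{8}] only 8 remains possible at r9c3. So r9c3=8.
Step 14. [r4c1∈{1,8}] r4c1 is the only open cell in col 1 admitting 8. So r4c1=8.
Step 15. [r7c8∈{3,8,9}] in col 8, 8 fits only at r7c8 ⇒ r7c8=8.
Step 16. [r7c5∈{7}] r7c5 is down to just 7. So r7c5=7.
Step 17. [r8c7∈{5}] r8c7 is down to just 5. So r8c7=5.
Step 18. [r6c9∈{5,7,8}] col 9 places 8 nowhere but r6c9, so r6c9=8.
Step 19. [r2c4∈{2,6}] across row 2, 6 lands solely at r2c4. So r2c4=6.
Step 20. [r8c9∈{9}] r8c9 is down to just 9 ⇒ r8c9=9.
Step 21. [r7c1∈{3,9}] row 7 places 3 nowhere but r7c1. So r7c1=3.
Step 22. [r7c6∈{1}] nothing but 1 survives at r7c6, so r7c6=1.
Step 23. [r3c4∈{1,2}] 1 has one home in row 3: r3c4. So r3c4=1.
Step 24. [r9c4∈{2,9}] in col 4, 2 fits only at r9c4, so r9c4=2.
Step 25. [r6c7∈{1}] only 1 remains possible at r6c7 ⇒ r6c7=1.
Step 26. [r6c4∈{5}] r6c4's peers cover all but 5. So r6c4=5.
Step 27. [r5c9∈{7}] r5c9 is down to just 7. So r5c9=7.
Step 28. [r9c8∈{3}] r9c8's peers cover all but 3. So r9c8=3.
Step 29. [r3c6∈{2}] r3c6's peers cover all but 2. So r3c6=2.
Step 30. [r8c1∈{7}] r8c1 has the single candidate 7, so r8c1=7.
Step 31. [r2c5∈{4}] only 4 remains possible at r2c5, so r2c5=4.
Step 32. [r1c4∈{7}] r1c4's peers cover all but 7, so r1c4=7.
Step 33. [r1c1∈{1}] only 1 remains possible at r1c1 ⇒ r1c1=1.
Step 34. [r8c5∈{8}] nothing but 8 survives at r8c5. So r8c5=8.
Step 35. [r7c2∈{5}] r7c2 is down to just 5, so r7c2=5.
Step 36. [r1c7∈{6}] r1c7's peers cover all but 6 ⇒ r1c7=6.
Step 37. [r6c2∈{7}] nothing but 7 survives at r6c2, so r6c2=7.
Step 38. [r9c6∈{6}] only 6 remains possible at r9c6 ⇒ r9c6=6.
Step 39. [r1c5∈{3}] r1c5's peers cover all but 3. So r1c5=3.
Step 40. [r4c8∈{9}] only 9 remains possible at r4c8. So r4c8=9.
Step 41. [r7c3∈{4}] r7c3's peers cover all but 4. So r7c3=4.
Step 42. [r4c9∈{5}] r4c9 has the single candidate 5, so r4c9=5.
Step 43. [r7c4∈{9}] r7c4 has the single candidate 9. So r7c4=9.
Step 44. [r2c1∈{2}] r2c1's peers cover all but 2, so r2c1=2.
Step 45. [r4c7∈{4}] r4c7 has the single candidate 4 ⇒ r4c7=4.
Step 46. [r3c7∈{8}] r3c7 is down to just 8, so r3c7=8.
Step 47. [r4c3∈{1}] r4c3 has the single candidate 1 ⇒ r4c3=1.
Step 48. [r9c1∈{9}] r9c1 has the single candidate 9 ⇒ r9c1=9.

Answer: 1 8 9 7 3 5 6 4 2 / 2 3 7 6 4 8 9 5 1 / 6 4 5 1 9 2 8 7 3 / 8 6 1 3 2 7 4 9 5 / 5 9 2 8 1 4 3 6 7 / 4 7 3 5 6 9 1 2 8 / 3 5 4 9 7 1 2 8 6 / 7 2 6 4 8 3 5 1 9 / 9 1 8 2 5 6 7 3 4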